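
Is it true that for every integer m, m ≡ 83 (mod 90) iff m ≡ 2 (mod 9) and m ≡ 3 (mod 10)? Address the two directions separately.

[⇒] Suppose m ≡ 83 (mod 90); write m = 90j + 83. Since 9 ∣ 90, reducing mod 9 gives m ≡ 83 ≡ 2 (mod 9); since 10 ∣ 90, reducing mod 10 gives m ≡ 83 ≡ 3 (mod 10).

[⇐] Conversely, if m ≡ 2 (mod 9) and m ≡ 3 (mod 10), then by the Chinese remainder theorem m ≡ 83 (mod 90). This is exactly m ≡ 83 (mod 90).

Both directions hold.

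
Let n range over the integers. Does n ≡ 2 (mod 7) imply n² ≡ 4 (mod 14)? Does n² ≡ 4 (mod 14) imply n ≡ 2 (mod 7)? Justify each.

Both directions fail.

(⟹) This fails: take n = 9. Then 9 ≡ 2 (mod 7), but 9² = 81 ≡ 11 (mod 14), not 4.

(⟸) This fails: take n = 12. Then 12² = 144 ≡ 4 (mod 14), yet 12 ≡ 5 (mod 7), not 2.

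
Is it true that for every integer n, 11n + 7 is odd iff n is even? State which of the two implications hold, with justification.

(⟹) Suppose 11n + 7 is odd. Since 11 is odd, 11n and n have the same parity, so 11n + 7 ≡ n + 7 (mod 2). As 7 is odd, 11n + 7 is odd exactly when n is even. Thus n is even.

(⟸) Conversely, suppose n is even; write n = 2j. Then 11n + 7 = 11·(2j) + 7 = 2·11j + 7, which is odd.

Both directions hold.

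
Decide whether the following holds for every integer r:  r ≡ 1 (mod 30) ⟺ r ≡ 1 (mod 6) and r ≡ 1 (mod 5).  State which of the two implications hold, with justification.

(→) Suppose r ≡ 1 (mod 30); write r = 30j + 1. Since 6 ∣ 30, reducing mod 6 gives r ≡ 1 (mod 6); since 5 ∣ 30, reducing mod 5 gives r ≡ 1 (mod 5).

(←) Conversely, if r ≡ 1 (mod 6) and r ≡ 1 (mod 5), then by the Chinese remainder theorem r ≡ 1 (mod 30). This is exactly r ≡ 1 (mod 30).

Both directions hold.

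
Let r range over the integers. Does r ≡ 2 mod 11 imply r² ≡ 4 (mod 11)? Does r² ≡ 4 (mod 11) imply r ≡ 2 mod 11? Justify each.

Only the forward implication holds.

[⇒] Suppose r ≡ 2 mod 11. Write r = 11j + 2. Then (11j + 2)² = 121j² + 44j + 4 = 11(11j² + 4j) + 4, so r² ≡ 4 (mod 11).

[⇐] This fails: take r = 9. Then 9² = 81 ≡ 4 (mod 11), yet 9 ≡ 9 (mod 11), not 2.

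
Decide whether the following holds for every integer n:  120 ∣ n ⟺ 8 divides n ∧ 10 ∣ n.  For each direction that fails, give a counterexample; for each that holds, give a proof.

Only the forward direction holds.

[⇒] If 120 ∣ n, write n = 120q. Since 120 = 15·8, n = 8·(15q), so 8 ∣ n; and since 120 = 12·10, n = 10·(12q), so 10 ∣ n.

[⇐] This fails: take n = 40. Both 8 ∣ 40 and 10 ∣ 40, yet 40 is not a multiple of 120 (since 40 = 0·120 + 40), so 120 ∤ 40.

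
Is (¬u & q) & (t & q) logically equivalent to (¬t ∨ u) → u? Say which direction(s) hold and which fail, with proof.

Only the forward direction holds.

[⇐] This fails. Under u = T, t = F, q = F, the left side is false but the right side is true.

[⇒] Assume the antecedent. If u is true, the antecedent cannot hold. If u is false, the antecedent forces (u = F, t = T, q = T), and (¬t ∨ u) → u holds there. Either way (¬t ∨ u) → u holds.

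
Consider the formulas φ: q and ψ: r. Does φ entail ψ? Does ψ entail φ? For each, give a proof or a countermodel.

(⇒) fails and (⇐) fails.

(→) This fails. Under q = T, r = F, the left side is true but the right side is false.

(←) This fails. Under q = F, r = T, the left side is false but the right side is true.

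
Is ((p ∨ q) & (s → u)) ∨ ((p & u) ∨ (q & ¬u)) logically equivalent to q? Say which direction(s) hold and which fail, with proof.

(→) This fails. Under s = F, p = T, u = F, q = F, the left side is true but the right side is false.

(←) Assume the antecedent. If q is true, the consequent reduces to true regardless of the other variables. If q is false, the antecedent cannot hold. Either way the consequent holds.

Only the converse holds.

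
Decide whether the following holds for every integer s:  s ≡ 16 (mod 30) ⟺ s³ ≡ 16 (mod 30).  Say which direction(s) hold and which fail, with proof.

Both directions hold; the statement is true.

(⟹) Suppose s ≡ 16 (mod 30). Write s = 30j + 16. Then (30j + 16)³ = 27000j³ + 43200j² + 23040j + 4096 = 30(900j³ + 1440j² + 768j + 136) + 16, so s³ ≡ 16 (mod 30).

(⟸) Conversely, suppose s³ ≡ 16 (mod 30). The only residue r in {0, …, 29} with r³ ≡ 16 (mod 30) is r = 16, so s ≡ 16 (mod 30).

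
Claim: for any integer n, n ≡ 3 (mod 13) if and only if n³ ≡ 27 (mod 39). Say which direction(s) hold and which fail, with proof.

(⇒) fails and (⇐) fails.

(⇒) This fails: take n = 16. Then 16 ≡ 3 (mod 13), but 16³ = 4096 ≡ 1 (mod 39), not 27.

(⇐) This fails: take n = 9. Then 9³ = 729 ≡ 27 (mod 39), yet 9 ≡ 9 (mod 13), not 3.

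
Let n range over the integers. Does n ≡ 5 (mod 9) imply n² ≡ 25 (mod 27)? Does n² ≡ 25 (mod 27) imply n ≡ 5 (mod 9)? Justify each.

Both directions fail.

Forward direction. This fails: take n = 14. Then 14 ≡ 5 (mod 9), but 14² = 196 ≡ 7 (mod 27), not 25.

Converse. This fails: take n = 22. Then 22² = 484 ≡ 25 (mod 27), yet 22 ≡ 4 (mod 9), not 5.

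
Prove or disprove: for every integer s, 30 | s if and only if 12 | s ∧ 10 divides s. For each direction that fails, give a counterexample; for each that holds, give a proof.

Only the converse holds.

(⇒) This fails: take s = 30. Certainly 30 ∣ 30, but 12 ∤ 30.

(⇐) Suppose 12 ∣ s and 10 ∣ s. Any common multiple of 12 and 10 is a multiple of their lcm; here lcm(12, 10) = 12·10/gcd(12, 10) = 120/2 = 60, so 60 ∣ s. Since 30 ∣ 60, it follows that 30 ∣ s.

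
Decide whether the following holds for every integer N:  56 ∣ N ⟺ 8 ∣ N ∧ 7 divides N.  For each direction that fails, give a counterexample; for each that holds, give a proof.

Both directions hold; the statement is true.

(⟸) Suppose 8 ∣ N and 7 ∣ N. Any common multiple of 8 and 7 is a multiple of their lcm; here gcd(8, 7) = 1, so lcm(8, 7) = 8·7 = 56, so 56 ∣ N.

(⟹) If 56 ∣ N, write N = 56q. Since 56 = 7·8, N = 8·(7q), so 8 ∣ N; and since 56 = 8·7, N = 7·(8q), so 7 ∣ N.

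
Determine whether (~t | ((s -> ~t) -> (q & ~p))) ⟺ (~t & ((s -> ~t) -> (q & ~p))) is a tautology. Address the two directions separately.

(⇐) Assume the antecedent. If q is true, the antecedent forces (q = T, p = F, s = F, t = F) or (q = T, p = F, s = T, t = F), and ~t | ((s -> ~t) -> (q & ~p)) holds there. If q is false, the antecedent cannot hold. Either way ~t | ((s -> ~t) -> (q & ~p)) holds.

(⇒) This fails. Under q = F, p = F, s = F, t = F, the left side is true but the right side is false.

(⇒) fails; (⇐) holds.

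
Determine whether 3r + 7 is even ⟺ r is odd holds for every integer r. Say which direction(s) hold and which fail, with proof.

The biconditional holds.

(⇒) Suppose 3r + 7 is even. Since 3 is odd, 3r and r have the same parity, so 3r + 7 ≡ r + 7 (mod 2). As 7 is odd, 3r + 7 is even exactly when r is odd. Thus r is odd.

(⇐) Conversely, suppose r is odd; write r = 2j + 1. Then 3r + 7 = 3·(2j + 1) + 7 = 2·3j + 10, which is even.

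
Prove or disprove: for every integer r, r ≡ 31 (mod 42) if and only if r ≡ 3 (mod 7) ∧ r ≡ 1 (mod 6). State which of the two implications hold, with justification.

Equivalent; both directions hold.

Forward direction. Suppose r ≡ 31 (mod 42); write r = 42j + 31. Since 7 ∣ 42, reducing mod 7 gives r ≡ 31 ≡ 3 (mod 7); since 6 ∣ 42, reducing mod 6 gives r ≡ 31 ≡ 1 (mod 6).

Converse. If r ≡ 3 (mod 7) and r ≡ 1 (mod 6), then by the Chinese remainder theorem r ≡ 31 (mod 42). This is exactly r ≡ 31 (mod 42).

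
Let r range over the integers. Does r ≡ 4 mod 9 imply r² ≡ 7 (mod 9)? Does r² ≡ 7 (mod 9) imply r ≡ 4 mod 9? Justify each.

Not equivalent: only (⇒) holds.

(→) Suppose r ≡ 4 mod 9. Write r = 9j + 4. Then (9j + 4)² = 81j² + 72j + 16 = 9(9j² + 8j + 1) + 7, so r² ≡ 7 (mod 9).

(←) This fails: take r = 5. Then 5² = 25 ≡ 7 (mod 9), yet 5 ≡ 5 (mod 9), not 4.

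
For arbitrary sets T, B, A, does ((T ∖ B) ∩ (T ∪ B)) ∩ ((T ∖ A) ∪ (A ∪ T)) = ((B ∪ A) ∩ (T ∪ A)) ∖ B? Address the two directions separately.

Neither inclusion holds.

Forward inclusion. This inclusion fails. Take T = {1}, B = ∅, A = ∅; then 1 ∈ ((T ∖ B) ∩ (T ∪ B)) ∩ ((T ∖ A) ∪ (A ∪ T)) but 1 ∉ ((B ∪ A) ∩ (T ∪ A)) ∖ B.

Reverse inclusion. This inclusion fails. Take T = ∅, B = ∅, A = {1}; then 1 ∈ ((B ∪ A) ∩ (T ∪ A)) ∖ B but 1 ∉ ((T ∖ B) ∩ (T ∪ B)) ∩ ((T ∖ A) ∪ (A ∪ T)).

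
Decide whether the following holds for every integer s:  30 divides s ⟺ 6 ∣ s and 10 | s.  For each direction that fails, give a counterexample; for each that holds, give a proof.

(←) Suppose 6 ∣ s and 10 ∣ s. Any common multiple of 6 and 10 is a multiple of their lcm; here lcm(6, 10) = 6·10/gcd(6, 10) = 60/2 = 30, so 30 ∣ s.

(→) If 30 ∣ s, write s = 30q. Since 30 = 5·6, s = 6·(5q), so 6 ∣ s; and since 30 = 3·10, s = 10·(3q), so 10 ∣ s.

Equivalent; both directions hold.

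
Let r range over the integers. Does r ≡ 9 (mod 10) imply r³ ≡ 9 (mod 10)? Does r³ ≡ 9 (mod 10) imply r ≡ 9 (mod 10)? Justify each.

Both implications hold.

(⇒) Suppose r ≡ 9 (mod 10). Write r = 10j + 9. Then (10j + 9)³ = 1000j³ + 2700j² + 2430j + 729 = 10(100j³ + 270j² + 243j + 72) + 9, so r³ ≡ 9 (mod 10).

(⇐) Conversely, suppose r³ ≡ 9 (mod 10). The only residue r in {0, …, 9} with r³ ≡ 9 (mod 10) is r = 9, so r ≡ 9 (mod 10).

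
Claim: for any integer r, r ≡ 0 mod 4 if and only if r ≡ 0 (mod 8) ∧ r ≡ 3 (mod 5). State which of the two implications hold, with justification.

Only the reverse direction holds.

(→) This fails: r = 0 gives 0 ≡ 0 (mod 4) but 0 ≡ 0 (mod 5), so the conjunction on the right does not hold.

(←) Conversely, if r ≡ 0 (mod 8) and r ≡ 3 (mod 5), then by the Chinese remainder theorem r ≡ 8 (mod 40). Since 8 ≡ 0 (mod 4) and 4 ∣ 40, we get r ≡ 0 (mod 4).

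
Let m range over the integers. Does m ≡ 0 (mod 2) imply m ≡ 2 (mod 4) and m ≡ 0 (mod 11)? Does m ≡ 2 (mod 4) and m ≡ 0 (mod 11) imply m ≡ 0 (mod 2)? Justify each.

(⟹) This fails: m = 0 gives 0 ≡ 0 (mod 2) but 0 ≡ 0 (mod 4), so the conjunction on the right does not hold.

(⟸) Conversely, if m ≡ 2 (mod 4) and m ≡ 0 (mod 11), then by the Chinese remainder theorem m ≡ 22 (mod 44). Since 22 ≡ 0 (mod 2) and 2 ∣ 44, we get m ≡ 0 (mod 2).

(⇒) fails; (⇐) holds.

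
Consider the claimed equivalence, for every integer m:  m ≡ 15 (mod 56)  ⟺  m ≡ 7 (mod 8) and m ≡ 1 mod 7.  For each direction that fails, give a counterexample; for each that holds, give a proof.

(⟹) Suppose m ≡ 15 (mod 56); write m = 56j + 15. Since 8 ∣ 56, reducing mod 8 gives m ≡ 15 ≡ 7 (mod 8); since 7 ∣ 56, reducing mod 7 gives m ≡ 15 ≡ 1 (mod 7).

(⟸) Conversely, if m ≡ 7 (mod 8) and m ≡ 1 (mod 7), then by the Chinese remainder theorem m ≡ 15 (mod 56). This is exactly m ≡ 15 (mod 56).

Both directions hold.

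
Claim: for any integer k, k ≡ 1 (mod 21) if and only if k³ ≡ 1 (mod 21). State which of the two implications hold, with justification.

[⇒] Suppose k ≡ 1 (mod 21). Write k = 21j + 1. Then (21j + 1)³ = 9261j³ + 1323j² + 63j + 1 = 21(441j³ + 63j² + 3j) + 1, so k³ ≡ 1 (mod 21).

[⇐] This fails: take k = 4. Then 4³ = 64 ≡ 1 (mod 21), yet 4 ≡ 4 (mod 21), not 1.

(⇒) holds; (⇐) fails.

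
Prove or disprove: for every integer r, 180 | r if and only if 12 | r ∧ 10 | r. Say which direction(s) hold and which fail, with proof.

(⇒) If 180 ∣ r, write r = 180q. Since 180 = 15·12, r = 12·(15q), so 12 ∣ r; and since 180 = 18·10, r = 10·(18q), so 10 ∣ r.

(⇐) This fails: take r = 60. Both 12 ∣ 60 and 10 ∣ 60, yet 60 is not a multiple of 180 (since 60 = 0·180 + 60), so 180 ∤ 60.

Only the forward implication holds.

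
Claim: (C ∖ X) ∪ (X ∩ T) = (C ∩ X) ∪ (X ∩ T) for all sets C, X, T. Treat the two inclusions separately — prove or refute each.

Forward inclusion. This inclusion fails. Take C = {1}, X = ∅, T = ∅; then 1 ∈ (C ∖ X) ∪ (X ∩ T) but 1 ∉ (C ∩ X) ∪ (X ∩ T).

Reverse inclusion. This inclusion fails. Take C = {1}, X = {1}, T = ∅; then 1 ∈ (C ∩ X) ∪ (X ∩ T) but 1 ∉ (C ∖ X) ∪ (X ∩ T).

Neither inclusion holds.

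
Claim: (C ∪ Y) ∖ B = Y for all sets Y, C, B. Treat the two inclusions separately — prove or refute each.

Both inclusions fail.

(⊆) This inclusion fails. Take Y = ∅, C = {1}, B = ∅; then 1 ∈ (C ∪ Y) ∖ B but 1 ∉ Y.

(⊇) This inclusion fails. Take Y = {1}, C = ∅, B = {1}; then 1 ∈ Y but 1 ∉ (C ∪ Y) ∖ B.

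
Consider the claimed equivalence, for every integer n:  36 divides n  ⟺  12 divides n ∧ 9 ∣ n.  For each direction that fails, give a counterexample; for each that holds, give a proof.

(←) Suppose 12 ∣ n and 9 ∣ n. Any common multiple of 12 and 9 is a multiple of their lcm; here lcm(12, 9) = 12·9/gcd(12, 9) = 108/3 = 36, so 36 ∣ n.

(→) If 36 ∣ n, write n = 36q. Since 36 = 3·12, n = 12·(3q), so 12 ∣ n; and since 36 = 4·9, n = 9·(4q), so 9 ∣ n.

Both directions hold; the statement is true.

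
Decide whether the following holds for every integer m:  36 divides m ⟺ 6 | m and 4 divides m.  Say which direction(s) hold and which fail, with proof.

(⇒) holds; (⇐) fails.

(→) If 36 ∣ m, write m = 36q. Since 36 = 6·6, m = 6·(6q), so 6 ∣ m; and since 36 = 9·4, m = 4·(9q), so 4 ∣ m.

(←) This fails: take m = 12. Both 6 ∣ 12 and 4 ∣ 12, yet 12 is not a multiple of 36 (since 12 = 0·36 + 12), so 36 ∤ 12.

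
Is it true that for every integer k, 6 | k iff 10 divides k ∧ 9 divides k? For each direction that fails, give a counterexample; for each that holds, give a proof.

(←) Suppose 10 ∣ k and 9 ∣ k. Any common multiple of 10 and 9 is a multiple of their lcm; here gcd(10, 9) = 1, so lcm(10, 9) = 10·9 = 90, so 90 ∣ k. Since 6 ∣ 90, it follows that 6 ∣ k.

(→) This fails: take k = 6. Certainly 6 ∣ 6, but 10 ∤ 6.

Only the converse holds.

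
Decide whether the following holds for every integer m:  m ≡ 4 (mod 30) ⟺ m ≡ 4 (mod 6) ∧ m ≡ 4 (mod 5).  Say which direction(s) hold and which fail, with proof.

Forward direction. Suppose m ≡ 4 (mod 30); write m = 30j + 4. Since 6 ∣ 30, reducing mod 6 gives m ≡ 4 (mod 6); since 5 ∣ 30, reducing mod 5 gives m ≡ 4 (mod 5).

Converse. If m ≡ 4 (mod 6) and m ≡ 4 (mod 5), then by the Chinese remainder theorem m ≡ 4 (mod 30). This is exactly m ≡ 4 (mod 30).

Both directions hold.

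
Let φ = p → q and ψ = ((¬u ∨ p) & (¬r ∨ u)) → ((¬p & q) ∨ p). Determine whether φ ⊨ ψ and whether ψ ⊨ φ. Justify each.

(⇒) This fails. Under p = F, q = F, u = F, r = F, the left side is true but the right side is false.

(⇐) This fails. Under p = T, q = F, u = F, r = F, the left side is false but the right side is true.

(⇒) fails and (⇐) fails.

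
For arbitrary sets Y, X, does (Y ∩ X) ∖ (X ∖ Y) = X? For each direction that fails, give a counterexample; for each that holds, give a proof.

(⟹) Let x ∈ (Y ∩ X) ∖ (X ∖ Y). Then x ∈ Y ∩ X, from which x ∈ X.

(⟸) This inclusion fails. Take Y = ∅, X = {1}; then 1 ∈ X but 1 ∉ (Y ∩ X) ∖ (X ∖ Y).

(⊆) holds; (⊇) fails.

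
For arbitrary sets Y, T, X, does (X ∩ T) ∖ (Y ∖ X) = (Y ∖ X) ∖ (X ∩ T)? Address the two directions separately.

Neither inclusion holds.

(⊆) This inclusion fails. Take Y = ∅, T = {1}, X = {1}; then 1 ∈ (X ∩ T) ∖ (Y ∖ X) but 1 ∉ (Y ∖ X) ∖ (X ∩ T).

(⊇) This inclusion fails. Take Y = {1}, T = ∅, X = ∅; then 1 ∈ (Y ∖ X) ∖ (X ∩ T) but 1 ∉ (X ∩ T) ∖ (Y ∖ X).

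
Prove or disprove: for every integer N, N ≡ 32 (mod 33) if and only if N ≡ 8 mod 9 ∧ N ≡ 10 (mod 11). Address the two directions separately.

(⟹) This fails: N = 32 gives 32 ≡ 32 (mod 33) but 32 ≡ 5 (mod 9), so the conjunction on the right does not hold.

(⟸) Conversely, if N ≡ 8 (mod 9) and N ≡ 10 (mod 11), then by the Chinese remainder theorem N ≡ 98 (mod 99). Since 98 ≡ 32 (mod 33) and 33 ∣ 99, we get N ≡ 32 (mod 33).

The forward direction fails; the converse holds.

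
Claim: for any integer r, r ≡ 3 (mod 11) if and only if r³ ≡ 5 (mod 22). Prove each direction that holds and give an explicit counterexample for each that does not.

(⇒) fails; (⇐) holds.

Forward direction. This fails: take r = 14. Then 14 ≡ 3 (mod 11), but 14³ = 2744 ≡ 16 (mod 22), not 5.

Converse. The residues r modulo 22 with r³ ≡ 5 (mod 22) are exactly {3}, and each is ≡ 3 (mod 11).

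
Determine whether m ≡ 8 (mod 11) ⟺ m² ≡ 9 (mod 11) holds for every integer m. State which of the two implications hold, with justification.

Only the forward implication holds.

Converse. This fails: take m = 3. Then 3² = 9 ≡ 9 (mod 11), yet 3 ≡ 3 (mod 11), not 8.

Forward direction. Suppose m ≡ 8 (mod 11). Write m = 11j + 8. Then (11j + 8)² = 121j² + 176j + 64 = 11(11j² + 16j + 5) + 9, so m² ≡ 9 (mod 11).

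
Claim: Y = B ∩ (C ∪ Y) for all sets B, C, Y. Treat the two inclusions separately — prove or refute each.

Neither inclusion holds.

(⊆) This inclusion fails. Take B = ∅, C = ∅, Y = {1}; then 1 ∈ Y but 1 ∉ B ∩ (C ∪ Y).

(⊇) This inclusion fails. Take B = {1}, C = {1}, Y = ∅; then 1 ∈ B ∩ (C ∪ Y) but 1 ∉ Y.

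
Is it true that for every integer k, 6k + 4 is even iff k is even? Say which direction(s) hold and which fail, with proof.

[⇒] This fails: take k = 1. Then 6k + 4 = 10, which is even, yet k = 1 is odd, not even.

[⇐] Suppose k is even. Since 6 is even, 6k is even for every k, so 6k + 4 has the same parity as 4, which is even. Hence 6k + 4 is even.

The forward direction fails; the converse holds.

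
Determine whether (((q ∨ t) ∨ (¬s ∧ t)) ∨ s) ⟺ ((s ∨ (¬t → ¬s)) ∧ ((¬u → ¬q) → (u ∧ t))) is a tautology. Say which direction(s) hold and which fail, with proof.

(⟹) This fails. Under s = T, u = F, t = F, q = F, the left side is true but the right side is false.

(⟸) Assume the antecedent. If t is true, ((q ∨ t) ∨ (¬s ∧ t)) ∨ s reduces to true regardless of the other variables. If t is false, the antecedent forces (s = F, u = F, t = F, q = T) or (s = T, u = F, t = F, q = T), and ((q ∨ t) ∨ (¬s ∧ t)) ∨ s holds there. Either way ((q ∨ t) ∨ (¬s ∧ t)) ∨ s holds.

Not equivalent: only (⇐) holds.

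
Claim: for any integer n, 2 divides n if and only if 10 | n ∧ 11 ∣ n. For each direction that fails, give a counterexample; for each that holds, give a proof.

(⇒) This fails: take n = 2. Certainly 2 ∣ 2, but 10 ∤ 2.

(⇐) Suppose 10 ∣ n and 11 ∣ n. Any common multiple of 10 and 11 is a multiple of their lcm; here gcd(10, 11) = 1, so lcm(10, 11) = 10·11 = 110, so 110 ∣ n. Since 2 ∣ 110, it follows that 2 ∣ n.

The forward direction fails; the converse holds.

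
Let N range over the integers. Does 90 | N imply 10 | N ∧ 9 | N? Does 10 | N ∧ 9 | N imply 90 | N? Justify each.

Both implications hold.

Forward direction. If 90 ∣ N, write N = 90q. Since 90 = 9·10, N = 10·(9q), so 10 ∣ N; and since 90 = 10·9, N = 9·(10q), so 9 ∣ N.

Converse. Suppose 10 ∣ N and 9 ∣ N. Any common multiple of 10 and 9 is a multiple of their lcm; here gcd(10, 9) = 1, so lcm(10, 9) = 10·9 = 90, so 90 ∣ N.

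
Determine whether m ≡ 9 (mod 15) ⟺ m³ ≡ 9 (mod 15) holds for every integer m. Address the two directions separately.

Equivalent; both directions hold.

(→) Suppose m ≡ 9 (mod 15). Write m = 15j + 9. Then (15j + 9)³ = 3375j³ + 6075j² + 3645j + 729 = 15(225j³ + 405j² + 243j + 48) + 9, so m³ ≡ 9 (mod 15).

(←) Conversely, suppose m³ ≡ 9 (mod 15). The only residue r in {0, …, 14} with r³ ≡ 9 (mod 15) is r = 9, so m ≡ 9 (mod 15).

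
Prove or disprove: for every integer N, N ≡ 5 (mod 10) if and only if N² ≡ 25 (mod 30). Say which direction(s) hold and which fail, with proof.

Only the reverse direction holds.

(⟹) This fails: take N = 15. Then 15 ≡ 5 (mod 10), but 15² = 225 ≡ 15 (mod 30), not 25.

(⟸) Conversely, the residues r modulo 30 with r² ≡ 25 (mod 30) are exactly {5, 25}, and each is ≡ 5 (mod 10).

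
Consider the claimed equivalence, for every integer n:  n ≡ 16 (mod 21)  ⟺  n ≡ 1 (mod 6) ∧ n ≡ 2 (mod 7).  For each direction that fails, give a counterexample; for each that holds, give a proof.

The forward direction fails; the converse holds.

(←) If n ≡ 1 (mod 6) and n ≡ 2 (mod 7), then by the Chinese remainder theorem n ≡ 37 (mod 42). Since 37 ≡ 16 (mod 21) and 21 ∣ 42, we get n ≡ 16 (mod 21).

(→) This fails: n = 16 gives 16 ≡ 16 (mod 21) but 16 ≡ 4 (mod 6), so the conjunction on the right does not hold.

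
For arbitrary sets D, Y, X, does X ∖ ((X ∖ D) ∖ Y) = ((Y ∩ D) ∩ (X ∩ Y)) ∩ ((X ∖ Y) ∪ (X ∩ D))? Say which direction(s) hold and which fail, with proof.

(⊇) Let x ∈ ((Y ∩ D) ∩ (X ∩ Y)) ∩ ((X ∖ Y) ∪ (X ∩ D)). Then x ∈ D ∩ Y ∩ X, from which x ∈ X ∖ ((X ∖ D) ∖ Y).

(⊆) This inclusion fails. Take D = {1}, Y = ∅, X = {1}; then 1 ∈ X ∖ ((X ∖ D) ∖ Y) but 1 ∉ ((Y ∩ D) ∩ (X ∩ Y)) ∩ ((X ∖ Y) ∪ (X ∩ D)).

(⊆) fails; (⊇) holds.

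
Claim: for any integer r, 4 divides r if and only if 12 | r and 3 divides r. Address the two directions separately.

The forward direction fails; the converse holds.

Forward direction. This fails: take r = 4. Certainly 4 ∣ 4, but 12 ∤ 4.

Converse. Suppose 12 ∣ r and 3 ∣ r. Any common multiple of 12 and 3 is a multiple of their lcm; here lcm(12, 3) = 12·3/gcd(12, 3) = 36/3 = 12, so 12 ∣ r. Since 4 ∣ 12, it follows that 4 ∣ r.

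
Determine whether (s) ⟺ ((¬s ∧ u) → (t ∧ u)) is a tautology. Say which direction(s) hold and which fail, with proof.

The forward direction holds; the converse fails.

(⟹) Assume the antecedent. If u is true, the antecedent forces (u = T, t = F, s = T) or (u = T, t = T, s = T), and (¬s ∧ u) → (t ∧ u) holds there. If u is false, (¬s ∧ u) → (t ∧ u) reduces to true regardless of the other variables. Either way (¬s ∧ u) → (t ∧ u) holds.

(⟸) This fails. Under u = F, t = F, s = F, the left side is false but the right side is true.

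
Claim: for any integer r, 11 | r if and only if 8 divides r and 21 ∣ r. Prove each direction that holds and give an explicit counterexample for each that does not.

[⇒] This fails: take r = 11. Certainly 11 ∣ 11, but 8 ∤ 11.

[⇐] This fails: take r = 168. Both 8 ∣ 168 and 21 ∣ 168, yet 168 is not a multiple of 11 (since 168 = 15·11 + 3), so 11 ∤ 168.

(⇒) fails and (⇐) fails.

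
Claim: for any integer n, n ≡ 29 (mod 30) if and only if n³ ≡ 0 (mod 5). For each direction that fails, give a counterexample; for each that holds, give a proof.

Neither implication holds.

Forward direction. This fails: take n = 29. Then 29 ≡ 29 (mod 30), but 29³ = 24389 ≡ 4 (mod 5), not 0.

Converse. This fails: take n = 0. Then 0³ = 0 ≡ 0 (mod 5), yet 0 ≡ 0 (mod 30), not 29.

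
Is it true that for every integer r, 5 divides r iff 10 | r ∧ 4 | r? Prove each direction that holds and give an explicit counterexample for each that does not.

(⇒) This fails: take r = 5. Certainly 5 ∣ 5, but 10 ∤ 5.

(⇐) Suppose 10 ∣ r and 4 ∣ r. Any common multiple of 10 and 4 is a multiple of their lcm; here lcm(10, 4) = 10·4/gcd(10, 4) = 40/2 = 20, so 20 ∣ r. Since 5 ∣ 20, it follows that 5 ∣ r.

Not equivalent: only (⇐) holds.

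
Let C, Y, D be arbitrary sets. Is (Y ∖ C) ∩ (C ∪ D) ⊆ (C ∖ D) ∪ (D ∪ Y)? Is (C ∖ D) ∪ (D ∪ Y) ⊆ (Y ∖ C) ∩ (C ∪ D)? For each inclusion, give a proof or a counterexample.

Forward inclusion. Let x ∈ (Y ∖ C) ∩ (C ∪ D). Then x ∈ Y ∩ D and x ∉ C, from which x ∈ (C ∖ D) ∪ (D ∪ Y).

Reverse inclusion. This inclusion fails. Take C = {1}, Y = ∅, D = ∅; then 1 ∈ (C ∖ D) ∪ (D ∪ Y) but 1 ∉ (Y ∖ C) ∩ (C ∪ D).

(⊆) holds; (⊇) fails.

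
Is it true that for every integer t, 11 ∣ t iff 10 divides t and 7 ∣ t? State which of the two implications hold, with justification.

Neither implication holds.

(⇒) This fails: take t = 11. Certainly 11 ∣ 11, but 10 ∤ 11.

(⇐) This fails: take t = 70. Both 10 ∣ 70 and 7 ∣ 70, yet 70 is not a multiple of 11 (since 70 = 6·11 + 4), so 11 ∤ 70.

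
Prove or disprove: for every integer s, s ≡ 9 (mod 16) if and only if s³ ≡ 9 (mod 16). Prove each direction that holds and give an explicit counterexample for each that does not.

Equivalent; both directions hold.

(←) Suppose s³ ≡ 9 (mod 16). The only residue r in {0, …, 15} with r³ ≡ 9 (mod 16) is r = 9, so s ≡ 9 (mod 16).

(→) Suppose s ≡ 9 (mod 16). Write s = 16j + 9. Then (16j + 9)³ = 4096j³ + 6912j² + 3888j + 729 = 16(256j³ + 432j² + 243j + 45) + 9, so s³ ≡ 9 (mod 16).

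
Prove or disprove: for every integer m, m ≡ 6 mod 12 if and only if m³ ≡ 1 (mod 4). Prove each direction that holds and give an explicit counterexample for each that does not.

[⇒] This fails: take m = 6. Then 6 ≡ 6 (mod 12), but 6³ = 216 ≡ 0 (mod 4), not 1.

[⇐] This fails: take m = 1. Then 1³ = 1 ≡ 1 (mod 4), yet 1 ≡ 1 (mod 12), not 6.

(⇒) fails and (⇐) fails.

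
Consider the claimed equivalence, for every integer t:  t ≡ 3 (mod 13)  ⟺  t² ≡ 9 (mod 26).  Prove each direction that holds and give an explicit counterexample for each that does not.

Neither implication holds.

[⇒] This fails: take t = 16. Then 16 ≡ 3 (mod 13), but 16² = 256 ≡ 22 (mod 26), not 9.

[⇐] This fails: take t = 23. Then 23² = 529 ≡ 9 (mod 26), yet 23 ≡ 10 (mod 13), not 3.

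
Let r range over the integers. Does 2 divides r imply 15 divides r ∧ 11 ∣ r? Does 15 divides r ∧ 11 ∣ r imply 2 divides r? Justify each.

(⇒) This fails: take r = 2. Certainly 2 ∣ 2, but 15 ∤ 2.

(⇐) This fails: take r = 165. Both 15 ∣ 165 and 11 ∣ 165, yet 165 is not a multiple of 2 (since 165 = 82·2 + 1), so 2 ∤ 165.

Both directions fail.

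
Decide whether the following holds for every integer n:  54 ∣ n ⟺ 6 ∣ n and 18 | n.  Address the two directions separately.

Not equivalent: only (⇒) holds.

[⇒] If 54 ∣ n, write n = 54q. Since 54 = 9·6, n = 6·(9q), so 6 ∣ n; and since 54 = 3·18, n = 18·(3q), so 18 ∣ n.

[⇐] This fails: take n = 18. Both 6 ∣ 18 and 18 ∣ 18, yet 18 is not a multiple of 54 (since 18 = 0·54 + 18), so 54 ∤ 18.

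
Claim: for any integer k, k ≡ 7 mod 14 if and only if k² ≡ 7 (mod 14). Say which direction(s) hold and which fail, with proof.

Both implications hold.

(→) Suppose k ≡ 7 mod 14. Write k = 14j + 7. Then (14j + 7)² = 196j² + 196j + 49 = 14(14j² + 14j + 3) + 7, so k² ≡ 7 (mod 14).

(←) Conversely, suppose k² ≡ 7 (mod 14). The only residue r in {0, …, 13} with r² ≡ 7 (mod 14) is r = 7, so k ≡ 7 (mod 14).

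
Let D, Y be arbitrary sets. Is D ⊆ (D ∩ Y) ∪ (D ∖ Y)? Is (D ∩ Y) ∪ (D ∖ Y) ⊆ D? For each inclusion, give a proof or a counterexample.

(⊆) Let x ∈ D. Then either x ∈ D and x ∉ Y; or x ∈ D ∩ Y. In each case x ∈ (D ∩ Y) ∪ (D ∖ Y), so D ⊆ (D ∩ Y) ∪ (D ∖ Y).

(⊇) Let x ∈ (D ∩ Y) ∪ (D ∖ Y). Then either x ∈ D and x ∉ Y; or x ∈ D ∩ Y. In each case x ∈ D, so (D ∩ Y) ∪ (D ∖ Y) ⊆ D.

Both inclusions hold.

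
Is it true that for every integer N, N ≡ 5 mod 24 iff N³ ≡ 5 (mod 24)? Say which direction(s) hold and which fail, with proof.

(⟹) Suppose N ≡ 5 mod 24. Write N = 24j + 5. Then (24j + 5)³ = 13824j³ + 8640j² + 1800j + 125 = 24(576j³ + 360j² + 75j + 5) + 5, so N³ ≡ 5 (mod 24).

(⟸) Conversely, suppose N³ ≡ 5 (mod 24). The only residue r in {0, …, 23} with r³ ≡ 5 (mod 24) is r = 5, so N ≡ 5 (mod 24).

The biconditional holds.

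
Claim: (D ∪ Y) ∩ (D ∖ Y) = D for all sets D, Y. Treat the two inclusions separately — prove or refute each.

Only the forward inclusion holds.

(⊆) Let x ∈ (D ∪ Y) ∩ (D ∖ Y). Then x ∈ D and x ∉ Y, from which x ∈ D.

(⊇) This inclusion fails. Take D = {1}, Y = {1}; then 1 ∈ D but 1 ∉ (D ∪ Y) ∩ (D ∖ Y).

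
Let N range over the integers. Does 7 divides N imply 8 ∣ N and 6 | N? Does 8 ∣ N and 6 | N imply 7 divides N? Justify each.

(⇒) fails and (⇐) fails.

Forward direction. This fails: take N = 7. Certainly 7 ∣ 7, but 8 ∤ 7.

Converse. This fails: take N = 24. Both 8 ∣ 24 and 6 ∣ 24, yet 24 is not a multiple of 7 (since 24 = 3·7 + 3), so 7 ∤ 24.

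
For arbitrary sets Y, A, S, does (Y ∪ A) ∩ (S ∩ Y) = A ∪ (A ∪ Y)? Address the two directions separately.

Only the forward inclusion holds.

(⊆) Let x ∈ (Y ∪ A) ∩ (S ∩ Y). Then either x ∈ Y ∩ S and x ∉ A; or x ∈ Y ∩ A ∩ S. In each case x ∈ A ∪ (A ∪ Y), so (Y ∪ A) ∩ (S ∩ Y) ⊆ A ∪ (A ∪ Y).

(⊇) This inclusion fails. Take Y = {1}, A = ∅, S = ∅; then 1 ∈ A ∪ (A ∪ Y) but 1 ∉ (Y ∪ A) ∩ (S ∩ Y).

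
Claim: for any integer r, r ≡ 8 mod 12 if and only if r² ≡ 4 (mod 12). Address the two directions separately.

Forward direction. Suppose r ≡ 8 mod 12. Write r = 12j + 8. Then (12j + 8)² = 144j² + 192j + 64 = 12(12j² + 16j + 5) + 4, so r² ≡ 4 (mod 12).

Converse. This fails: take r = 2. Then 2² = 4 ≡ 4 (mod 12), yet 2 ≡ 2 (mod 12), not 8.

(⇒) holds; (⇐) fails.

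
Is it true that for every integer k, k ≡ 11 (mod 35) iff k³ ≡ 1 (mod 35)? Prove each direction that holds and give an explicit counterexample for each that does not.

(⇒) Suppose k ≡ 11 (mod 35). Write k = 35j + 11. Then (35j + 11)³ = 42875j³ + 40425j² + 12705j + 1331 = 35(1225j³ + 1155j² + 363j + 38) + 1, so k³ ≡ 1 (mod 35).

(⇐) This fails: take k = 1. Then 1³ = 1 ≡ 1 (mod 35), yet 1 ≡ 1 (mod 35), not 11.

The forward direction holds; the converse fails.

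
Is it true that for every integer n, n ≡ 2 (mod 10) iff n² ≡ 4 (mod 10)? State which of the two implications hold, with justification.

(←) This fails: take n = 8. Then 8² = 64 ≡ 4 (mod 10), yet 8 ≡ 8 (mod 10), not 2.

(→) Suppose n ≡ 2 (mod 10). Write n = 10j + 2. Then (10j + 2)² = 100j² + 40j + 4 = 10(10j² + 4j) + 4, so n² ≡ 4 (mod 10).

Not equivalent: only (⇒) holds.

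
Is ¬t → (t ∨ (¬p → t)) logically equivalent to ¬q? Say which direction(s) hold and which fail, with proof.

(⇒) fails and (⇐) fails.

(⇒) This fails. Under q = T, p = T, t = F, the left side is true but the right side is false.

(⇐) This fails. Under q = F, p = F, t = F, the left side is false but the right side is true.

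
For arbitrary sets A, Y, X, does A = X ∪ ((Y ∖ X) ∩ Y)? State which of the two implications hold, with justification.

Neither inclusion holds.

Forward inclusion. This inclusion fails. Take A = {1}, Y = ∅, X = ∅; then 1 ∈ A but 1 ∉ X ∪ ((Y ∖ X) ∩ Y).

Reverse inclusion. This inclusion fails. Take A = ∅, Y = {1}, X = ∅; then 1 ∈ X ∪ ((Y ∖ X) ∩ Y) but 1 ∉ A.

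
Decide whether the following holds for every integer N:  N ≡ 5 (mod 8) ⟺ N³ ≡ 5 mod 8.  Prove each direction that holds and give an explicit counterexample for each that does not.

The biconditional holds.

(→) Suppose N ≡ 5 (mod 8). Write N = 8j + 5. Then (8j + 5)³ = 512j³ + 960j² + 600j + 125 = 8(64j³ + 120j² + 75j + 15) + 5, so N³ ≡ 5 (mod 8).

(←) For the converse, argue contrapositively. If N ≢ 5 (mod 8), then N is congruent to one of 0, 1, 2, 3, 4, 6, 7 modulo 8, and these give N³ ≡ 0, 1, 0, 3, 0, 0, 7 respectively — never 5.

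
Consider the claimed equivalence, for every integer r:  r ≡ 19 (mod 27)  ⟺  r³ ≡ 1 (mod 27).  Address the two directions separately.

(⟹) Suppose r ≡ 19 (mod 27). Write r = 27j + 19. Then (27j + 19)³ = 19683j³ + 41553j² + 29241j + 6859 = 27(729j³ + 1539j² + 1083j + 254) + 1, so r³ ≡ 1 (mod 27).

(⟸) This fails: take r = 1. Then 1³ = 1 ≡ 1 (mod 27), yet 1 ≡ 1 (mod 27), not 19.

Only the forward direction holds.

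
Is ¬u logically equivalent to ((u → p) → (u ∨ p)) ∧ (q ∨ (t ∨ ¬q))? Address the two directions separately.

(⟹) This fails. Under t = F, u = F, p = F, q = F, the left side is true but the right side is false.

(⟸) This fails. Under t = F, u = T, p = F, q = F, the left side is false but the right side is true.

(⇒) fails and (⇐) fails.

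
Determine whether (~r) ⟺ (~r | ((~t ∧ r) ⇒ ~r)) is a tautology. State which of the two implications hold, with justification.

Not equivalent: only (⇒) holds.

(⟹) Assume the antecedent. If t is true, ~r | ((~t ∧ r) ⇒ ~r) reduces to true regardless of the other variables. If t is false, the antecedent forces (t = F, r = F), and ~r | ((~t ∧ r) ⇒ ~r) holds there. Either way ~r | ((~t ∧ r) ⇒ ~r) holds.

(⟸) This fails. Under t = T, r = T, the left side is false but the right side is true.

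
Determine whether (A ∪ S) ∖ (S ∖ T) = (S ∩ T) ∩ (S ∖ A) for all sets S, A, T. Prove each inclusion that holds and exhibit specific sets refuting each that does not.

Only the reverse inclusion holds.

Forward inclusion. This inclusion fails. Take S = ∅, A = {1}, T = ∅; then 1 ∈ (A ∪ S) ∖ (S ∖ T) but 1 ∉ (S ∩ T) ∩ (S ∖ A).

Reverse inclusion. Let x ∈ (S ∩ T) ∩ (S ∖ A). Then x ∈ S ∩ T and x ∉ A, from which x ∈ (A ∪ S) ∖ (S ∖ T).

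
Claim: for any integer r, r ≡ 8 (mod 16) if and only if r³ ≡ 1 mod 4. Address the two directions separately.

Neither implication holds.

Forward direction. This fails: take r = 8. Then 8 ≡ 8 (mod 16), but 8³ = 512 ≡ 0 (mod 4), not 1.

Converse. This fails: take r = 1. Then 1³ = 1 ≡ 1 (mod 4), yet 1 ≡ 1 (mod 16), not 8.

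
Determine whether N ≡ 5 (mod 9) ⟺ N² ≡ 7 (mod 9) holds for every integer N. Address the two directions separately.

(⟹) Suppose N ≡ 5 (mod 9). Write N = 9j + 5. Then (9j + 5)² = 81j² + 90j + 25 = 9(9j² + 10j + 2) + 7, so N² ≡ 7 (mod 9).

(⟸) This fails: take N = 4. Then 4² = 16 ≡ 7 (mod 9), yet 4 ≡ 4 (mod 9), not 5.

The forward direction holds; the converse fails.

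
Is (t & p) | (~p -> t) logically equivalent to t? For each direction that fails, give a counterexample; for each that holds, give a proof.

Only the converse holds.

(←) Assume the antecedent. If p is true, (t & p) | (~p -> t) reduces to true regardless of the other variables. If p is false, the antecedent forces (p = F, t = T), and (t & p) | (~p -> t) holds there. Either way (t & p) | (~p -> t) holds.

(→) This fails. Under p = T, t = F, the left side is true but the right side is false.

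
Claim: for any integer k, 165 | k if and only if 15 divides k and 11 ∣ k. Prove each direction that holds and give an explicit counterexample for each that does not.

(→) If 165 ∣ k, write k = 165q. Since 165 = 11·15, k = 15·(11q), so 15 ∣ k; and since 165 = 15·11, k = 11·(15q), so 11 ∣ k.

(←) Suppose 15 ∣ k and 11 ∣ k. Any common multiple of 15 and 11 is a multiple of their lcm; here gcd(15, 11) = 1, so lcm(15, 11) = 15·11 = 165, so 165 ∣ k.

Both directions hold; the statement is true.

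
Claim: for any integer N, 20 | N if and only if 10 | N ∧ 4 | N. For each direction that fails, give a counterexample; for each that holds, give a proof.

Forward direction. If 20 ∣ N, write N = 20q. Since 20 = 2·10, N = 10·(2q), so 10 ∣ N; and since 20 = 5·4, N = 4·(5q), so 4 ∣ N.

Converse. Suppose 10 ∣ N and 4 ∣ N. Any common multiple of 10 and 4 is a multiple of their lcm; here lcm(10, 4) = 10·4/gcd(10, 4) = 40/2 = 20, so 20 ∣ N.

The biconditional holds.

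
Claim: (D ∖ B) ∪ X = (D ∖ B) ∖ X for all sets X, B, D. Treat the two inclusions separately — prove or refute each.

(⊆) This inclusion fails. Take X = {1}, B = ∅, D = ∅; then 1 ∈ (D ∖ B) ∪ X but 1 ∉ (D ∖ B) ∖ X.

(⊇) Let x ∈ (D ∖ B) ∖ X. Then x ∈ D and x ∉ X, B, from which x ∈ (D ∖ B) ∪ X.

The sets are not equal: only the reverse inclusion holds.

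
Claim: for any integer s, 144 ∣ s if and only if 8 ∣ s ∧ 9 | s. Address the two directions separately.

(⟹) If 144 ∣ s, write s = 144q. Since 144 = 18·8, s = 8·(18q), so 8 ∣ s; and since 144 = 16·9, s = 9·(16q), so 9 ∣ s.

(⟸) This fails: take s = 72. Both 8 ∣ 72 and 9 ∣ 72, yet 72 is not a multiple of 144 (since 72 = 0·144 + 72), so 144 ∤ 72.

Not equivalent: only (⇒) holds.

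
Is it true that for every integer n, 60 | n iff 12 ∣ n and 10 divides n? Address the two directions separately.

Both directions hold; the statement is true.

Forward direction. If 60 ∣ n, write n = 60q. Since 60 = 5·12, n = 12·(5q), so 12 ∣ n; and since 60 = 6·10, n = 10·(6q), so 10 ∣ n.

Converse. Suppose 12 ∣ n and 10 ∣ n. Any common multiple of 12 and 10 is a multiple of their lcm; here lcm(12, 10) = 12·10/gcd(12, 10) = 120/2 = 60, so 60 ∣ n.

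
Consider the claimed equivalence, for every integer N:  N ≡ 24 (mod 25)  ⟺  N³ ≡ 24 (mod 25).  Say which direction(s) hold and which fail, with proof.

(⟹) Suppose N ≡ 24 (mod 25). Write N = 25j + 24. Then (25j + 24)³ = 15625j³ + 45000j² + 43200j + 13824 = 25(625j³ + 1800j² + 1728j + 552) + 24, so N³ ≡ 24 (mod 25).

(⟸) Conversely, suppose N³ ≡ 24 (mod 25). The only residue r in {0, …, 24} with r³ ≡ 24 (mod 25) is r = 24, so N ≡ 24 (mod 25).

Equivalent; both directions hold.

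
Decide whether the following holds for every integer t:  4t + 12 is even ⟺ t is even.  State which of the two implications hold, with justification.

(⇒) fails; (⇐) holds.

Forward direction. This fails: take t = 3. Then 4t + 12 = 24, which is even, yet t = 3 is odd, not even.

Converse. Suppose t is even. Since 4 is even, 4t is even for every t, so 4t + 12 has the same parity as 12, which is even. Hence 4t + 12 is even.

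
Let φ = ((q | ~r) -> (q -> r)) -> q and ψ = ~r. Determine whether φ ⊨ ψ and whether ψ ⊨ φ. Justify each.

(⇒) fails and (⇐) fails.

(→) This fails. Under r = T, q = T, the left side is true but the right side is false.

(←) This fails. Under r = F, q = F, the left side is false but the right side is true.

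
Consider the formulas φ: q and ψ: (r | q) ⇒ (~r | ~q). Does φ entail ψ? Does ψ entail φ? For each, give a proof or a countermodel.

(→) This fails. Under r = T, q = T, the left side is true but the right side is false.

(←) This fails. Under r = F, q = F, the left side is false but the right side is true.

Neither implication holds.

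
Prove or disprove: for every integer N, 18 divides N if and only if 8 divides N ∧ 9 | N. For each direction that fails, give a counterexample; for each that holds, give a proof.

Only the reverse direction holds.

Forward direction. This fails: take N = 18. Certainly 18 ∣ 18, but 8 ∤ 18.

Converse. Suppose 8 ∣ N and 9 ∣ N. Any common multiple of 8 and 9 is a multiple of their lcm; here gcd(8, 9) = 1, so lcm(8, 9) = 8·9 = 72, so 72 ∣ N. Since 18 ∣ 72, it follows that 18 ∣ N.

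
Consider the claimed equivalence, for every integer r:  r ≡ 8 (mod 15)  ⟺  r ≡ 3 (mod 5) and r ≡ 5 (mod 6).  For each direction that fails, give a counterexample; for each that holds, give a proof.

Forward direction. This fails: r = 8 gives 8 ≡ 8 (mod 15) but 8 ≡ 2 (mod 6), so the conjunction on the right does not hold.

Converse. If r ≡ 3 (mod 5) and r ≡ 5 (mod 6), then by the Chinese remainder theorem r ≡ 23 (mod 30). Since 23 ≡ 8 (mod 15) and 15 ∣ 30, we get r ≡ 8 (mod 15).

(⇒) fails; (⇐) holds.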